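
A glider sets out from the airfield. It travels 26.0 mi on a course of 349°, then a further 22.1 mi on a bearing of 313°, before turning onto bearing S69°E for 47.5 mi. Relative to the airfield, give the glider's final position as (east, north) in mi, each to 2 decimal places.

Leg 1 (349°, 26.0 mi): east 26.0 sin 349° = -4.96, north 26.0 cos 349° = 25.52
Leg 2 (313°, 22.1 mi): east 22.1 sin 313° = -16.16, north 22.1 cos 313° = 15.07
Leg 3 (S69°E, 47.5 mi): east 47.5 sin 111° = 44.35, north 47.5 cos 111° = -17.02
Summing: 23.22 mi east, 23.57 mi north → (23.22, 23.57).

(23.22, 23.57)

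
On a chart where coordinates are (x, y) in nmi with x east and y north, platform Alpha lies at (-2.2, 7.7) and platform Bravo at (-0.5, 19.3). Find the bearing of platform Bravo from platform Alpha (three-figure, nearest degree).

Δeast = -0.5 − -2.2 = 1.70; Δnorth = 19.3 − 7.7 = 11.60.
Bearing = atan2(Δeast, Δnorth) mod 360° = 8.34° ≈ 008°.

008°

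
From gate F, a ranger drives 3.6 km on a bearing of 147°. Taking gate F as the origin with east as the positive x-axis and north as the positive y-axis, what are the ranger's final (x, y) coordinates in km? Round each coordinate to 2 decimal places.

(1.96, -3.02)

Leg 1 (147°, 3.6 km): east 3.6 sin 147° = 1.96, north 3.6 cos 147° = -3.02
Summing: 1.96 km east, -3.02 km north → (1.96, -3.02).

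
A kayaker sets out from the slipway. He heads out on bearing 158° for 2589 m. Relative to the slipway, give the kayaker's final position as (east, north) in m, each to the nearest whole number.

Leg 1 (158°, 2589 m): east 2589 sin 158° = 969.86, north 2589 cos 158° = -2400.48
Summing: 969.86 m east, -2400.48 m north → (970, -2400).

(970, -2400)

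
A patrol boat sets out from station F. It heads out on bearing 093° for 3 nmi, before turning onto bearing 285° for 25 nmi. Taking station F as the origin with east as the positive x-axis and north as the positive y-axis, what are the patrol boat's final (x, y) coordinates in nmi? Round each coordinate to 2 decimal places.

(-21.15, 6.31)

Leg 1 (093°, 3 nmi): east 3 sin 93° = 3.00, north 3 cos 93° = -0.16
Leg 2 (285°, 25 nmi): east 25 sin 285° = -24.15, north 25 cos 285° = 6.47
Summing: -21.15 nmi east, 6.31 nmi north → (-21.15, 6.31).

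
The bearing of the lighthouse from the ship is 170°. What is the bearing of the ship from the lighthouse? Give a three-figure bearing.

350°

Back-bearing = 170° + 180° = 350°.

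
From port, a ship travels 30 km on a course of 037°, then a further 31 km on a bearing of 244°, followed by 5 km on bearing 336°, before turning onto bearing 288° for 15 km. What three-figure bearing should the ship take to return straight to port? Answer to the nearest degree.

127°

Leg 1 (037°, 30 km): east 30 sin 37° = 18.05, north 30 cos 37° = 23.96
Leg 2 (244°, 31 km): east 31 sin 244° = -27.86, north 31 cos 244° = -13.59
Leg 3 (336°, 5 km): east 5 sin 336° = -2.03, north 5 cos 336° = 4.57
Leg 4 (288°, 15 km): east 15 sin 288° = -14.27, north 15 cos 288° = 4.64
Net displacement: -26.11 east, 19.57 north. Direction back to start is (26.11, -19.57): bearing = atan2(26.11, -19.57) mod 360° = 126.86° ≈ 127°.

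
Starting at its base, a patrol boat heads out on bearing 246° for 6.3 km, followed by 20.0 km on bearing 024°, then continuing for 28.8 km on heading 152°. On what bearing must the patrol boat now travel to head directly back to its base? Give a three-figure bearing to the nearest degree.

301°

Leg 1 (246°, 6.3 km): east 6.3 sin 246° = -5.76, north 6.3 cos 246° = -2.56
Leg 2 (024°, 20.0 km): east 20.0 sin 24° = 8.13, north 20.0 cos 24° = 18.27
Leg 3 (152°, 28.8 km): east 28.8 sin 152° = 13.52, north 28.8 cos 152° = -25.43
Net displacement: 15.90 east, -9.72 north. Direction back to start is (-15.90, 9.72): bearing = atan2(-15.90, 9.72) mod 360° = 301.44° ≈ 301°.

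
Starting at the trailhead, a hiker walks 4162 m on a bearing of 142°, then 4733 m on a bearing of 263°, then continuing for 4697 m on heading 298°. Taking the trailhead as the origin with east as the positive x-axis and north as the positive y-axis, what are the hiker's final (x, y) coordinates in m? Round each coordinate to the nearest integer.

(-6283, -1651)

Leg 1 (142°, 4162 m): east 4162 sin 142° = 2562.38, north 4162 cos 142° = -3279.70
Leg 2 (263°, 4733 m): east 4733 sin 263° = -4697.72, north 4733 cos 263° = -576.81
Leg 3 (298°, 4697 m): east 4697 sin 298° = -4147.20, north 4697 cos 298° = 2205.11
Summing: -6282.54 m east, -1651.40 m north → (-6283, -1651).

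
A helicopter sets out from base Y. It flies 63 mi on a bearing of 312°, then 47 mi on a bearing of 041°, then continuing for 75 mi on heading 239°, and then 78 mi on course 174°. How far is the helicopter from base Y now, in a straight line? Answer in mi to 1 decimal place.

Leg 1 (312°, 63 mi): east 63 sin 312° = -46.82, north 63 cos 312° = 42.16
Leg 2 (041°, 47 mi): east 47 sin 41° = 30.83, north 47 cos 41° = 35.47
Leg 3 (239°, 75 mi): east 75 sin 239° = -64.29, north 75 cos 239° = -38.63
Leg 4 (174°, 78 mi): east 78 sin 174° = 8.15, north 78 cos 174° = -77.57
Net: -72.12 east, -38.57 north. Distance = √((-72.12)² + (-38.57)²) = 81.786 mi.

81.8 mi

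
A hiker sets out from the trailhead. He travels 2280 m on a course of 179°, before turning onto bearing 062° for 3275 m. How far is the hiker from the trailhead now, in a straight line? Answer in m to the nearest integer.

Leg 1 (179°, 2280 m): east 2280 sin 179° = 39.79, north 2280 cos 179° = -2279.65
Leg 2 (062°, 3275 m): east 3275 sin 62° = 2891.65, north 3275 cos 62° = 1537.52
Net: 2931.44 east, -742.13 north. Distance = √((2931.44)² + (-742.13)²) = 3023.926 m.

3024 m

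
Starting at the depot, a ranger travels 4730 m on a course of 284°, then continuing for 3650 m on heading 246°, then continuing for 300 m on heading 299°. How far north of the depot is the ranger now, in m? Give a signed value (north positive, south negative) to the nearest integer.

-195 m

Leg 1 (284°, 4730 m): east 4730 sin 284° = -4589.50, north 4730 cos 284° = 1144.29
Leg 2 (246°, 3650 m): east 3650 sin 246° = -3334.44, north 3650 cos 246° = -1484.59
Leg 3 (299°, 300 m): east 300 sin 299° = -262.39, north 300 cos 299° = 145.44
Net north component: -194.86 m.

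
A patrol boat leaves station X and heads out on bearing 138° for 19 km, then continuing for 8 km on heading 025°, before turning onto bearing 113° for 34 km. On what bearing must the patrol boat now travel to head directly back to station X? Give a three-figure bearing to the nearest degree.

293°

Leg 1 (138°, 19 km): east 19 sin 138° = 12.71, north 19 cos 138° = -14.12
Leg 2 (025°, 8 km): east 8 sin 25° = 3.38, north 8 cos 25° = 7.25
Leg 3 (113°, 34 km): east 34 sin 113° = 31.30, north 34 cos 113° = -13.28
Net displacement: 47.39 east, -20.15 north. Direction back to start is (-47.39, 20.15): bearing = atan2(-47.39, 20.15) mod 360° = 293.04° ≈ 293°.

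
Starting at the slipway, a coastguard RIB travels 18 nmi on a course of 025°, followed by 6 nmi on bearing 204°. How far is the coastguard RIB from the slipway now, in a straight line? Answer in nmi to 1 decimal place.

12.0 nmi

Leg 1 (025°, 18 nmi): east 18 sin 25° = 7.61, north 18 cos 25° = 16.31
Leg 2 (204°, 6 nmi): east 6 sin 204° = -2.44, north 6 cos 204° = -5.48
Net: 5.17 east, 10.83 north. Distance = √((5.17)² + (10.83)²) = 12.001 nmi.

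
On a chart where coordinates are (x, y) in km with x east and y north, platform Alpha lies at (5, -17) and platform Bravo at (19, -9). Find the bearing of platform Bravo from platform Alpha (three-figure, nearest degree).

Δeast = 19 − 5 = 14.00; Δnorth = -9 − -17 = 8.00.
Bearing = atan2(Δeast, Δnorth) mod 360° = 60.26° ≈ 060°.

060°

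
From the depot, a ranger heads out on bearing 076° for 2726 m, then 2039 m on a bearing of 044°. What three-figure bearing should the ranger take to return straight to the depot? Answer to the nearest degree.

Leg 1 (076°, 2726 m): east 2726 sin 76° = 2645.03, north 2726 cos 76° = 659.48
Leg 2 (044°, 2039 m): east 2039 sin 44° = 1416.41, north 2039 cos 44° = 1466.73
Net displacement: 4061.43 east, 2126.21 north. Direction back to start is (-4061.43, -2126.21): bearing = atan2(-4061.43, -2126.21) mod 360° = 242.37° ≈ 242°.

242°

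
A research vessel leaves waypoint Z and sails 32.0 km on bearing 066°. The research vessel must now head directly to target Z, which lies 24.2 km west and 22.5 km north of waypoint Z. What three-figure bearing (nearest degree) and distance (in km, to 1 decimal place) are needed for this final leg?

280°, 54.3 km

Leg 1 (066°, 32.0 km): east 32.0 sin 66° = 29.23, north 32.0 cos 66° = 13.02
Current position: (29.23, 13.02). Target: (-24.2, 22.5). Remaining: Δeast = -53.43, Δnorth = 9.48.
Bearing = atan2(-53.43, 9.48) mod 360° = 280.07°; distance = √((-53.43)² + (9.48)²) = 54.269 km.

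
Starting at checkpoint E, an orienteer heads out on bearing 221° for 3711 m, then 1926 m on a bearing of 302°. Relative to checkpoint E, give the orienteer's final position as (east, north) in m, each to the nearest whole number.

(-4068, -1780)

Leg 1 (221°, 3711 m): east 3711 sin 221° = -2434.64, north 3711 cos 221° = -2800.73
Leg 2 (302°, 1926 m): east 1926 sin 302° = -1633.34, north 1926 cos 302° = 1020.62
Summing: -4067.98 m east, -1780.10 m north → (-4068, -1780).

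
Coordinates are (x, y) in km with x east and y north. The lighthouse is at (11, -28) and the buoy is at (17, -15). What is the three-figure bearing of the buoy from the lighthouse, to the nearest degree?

025°

Δeast = 17 − 11 = 6.00; Δnorth = -15 − -28 = 13.00.
Bearing = atan2(Δeast, Δnorth) mod 360° = 24.78° ≈ 025°.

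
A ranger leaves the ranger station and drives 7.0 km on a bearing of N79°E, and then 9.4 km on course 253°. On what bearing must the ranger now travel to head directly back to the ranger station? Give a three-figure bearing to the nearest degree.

056°

Leg 1 (N79°E, 7.0 km): east 7.0 sin 79° = 6.87, north 7.0 cos 79° = 1.34
Leg 2 (253°, 9.4 km): east 9.4 sin 253° = -8.99, north 9.4 cos 253° = -2.75
Net displacement: -2.12 east, -1.41 north. Direction back to start is (2.12, 1.41): bearing = atan2(2.12, 1.41) mod 360° = 56.30° ≈ 056°.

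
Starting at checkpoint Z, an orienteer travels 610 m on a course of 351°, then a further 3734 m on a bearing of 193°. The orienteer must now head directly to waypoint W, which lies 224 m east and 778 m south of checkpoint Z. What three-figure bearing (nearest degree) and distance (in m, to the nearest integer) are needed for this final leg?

Leg 1 (351°, 610 m): east 610 sin 351° = -95.43, north 610 cos 351° = 602.49
Leg 2 (193°, 3734 m): east 3734 sin 193° = -839.97, north 3734 cos 193° = -3638.30
Current position: (-935.39, -3035.81). Target: (224, -778). Remaining: Δeast = 1159.39, Δnorth = 2257.81.
Bearing = atan2(1159.39, 2257.81) mod 360° = 27.18°; distance = √((1159.39)² + (2257.81)²) = 2538.087 m.

027°, 2538 m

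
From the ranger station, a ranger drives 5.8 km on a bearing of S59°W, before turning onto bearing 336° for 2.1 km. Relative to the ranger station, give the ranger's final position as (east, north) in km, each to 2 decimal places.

(-5.83, -1.07)

Leg 1 (S59°W, 5.8 km): east 5.8 sin 239° = -4.97, north 5.8 cos 239° = -2.99
Leg 2 (336°, 2.1 km): east 2.1 sin 336° = -0.85, north 2.1 cos 336° = 1.92
Summing: -5.83 km east, -1.07 km north → (-5.83, -1.07).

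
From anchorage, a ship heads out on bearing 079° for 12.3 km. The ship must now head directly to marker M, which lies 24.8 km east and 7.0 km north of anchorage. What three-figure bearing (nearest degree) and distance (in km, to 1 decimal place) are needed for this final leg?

Leg 1 (079°, 12.3 km): east 12.3 sin 79° = 12.07, north 12.3 cos 79° = 2.35
Current position: (12.07, 2.35). Target: (24.8, 7.0). Remaining: Δeast = 12.73, Δnorth = 4.65.
Bearing = atan2(12.73, 4.65) mod 360° = 69.92°; distance = √((12.73)² + (4.65)²) = 13.550 km.

070°, 13.5 km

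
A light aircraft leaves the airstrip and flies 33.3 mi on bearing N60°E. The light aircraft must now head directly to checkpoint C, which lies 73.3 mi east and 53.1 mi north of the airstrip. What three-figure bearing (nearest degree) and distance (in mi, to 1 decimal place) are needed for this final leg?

051°, 57.5 mi

Leg 1 (N60°E, 33.3 mi): east 33.3 sin 60° = 28.84, north 33.3 cos 60° = 16.65
Current position: (28.84, 16.65). Target: (73.3, 53.1). Remaining: Δeast = 44.46, Δnorth = 36.45.
Bearing = atan2(44.46, 36.45) mod 360° = 50.65°; distance = √((44.46)² + (36.45)²) = 57.493 mi.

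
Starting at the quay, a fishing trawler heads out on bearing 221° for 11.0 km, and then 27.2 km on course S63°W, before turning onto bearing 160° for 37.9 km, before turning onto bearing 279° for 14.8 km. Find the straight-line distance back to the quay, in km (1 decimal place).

63.3 km

Leg 1 (221°, 11.0 km): east 11.0 sin 221° = -7.22, north 11.0 cos 221° = -8.30
Leg 2 (S63°W, 27.2 km): east 27.2 sin 243° = -24.24, north 27.2 cos 243° = -12.35
Leg 3 (160°, 37.9 km): east 37.9 sin 160° = 12.96, north 37.9 cos 160° = -35.61
Leg 4 (279°, 14.8 km): east 14.8 sin 279° = -14.62, north 14.8 cos 279° = 2.32
Net: -33.11 east, -53.95 north. Distance = √((-33.11)² + (-53.95)²) = 63.298 km.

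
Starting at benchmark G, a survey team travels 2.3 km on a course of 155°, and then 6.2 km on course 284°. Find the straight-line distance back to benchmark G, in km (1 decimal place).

5.1 km

Leg 1 (155°, 2.3 km): east 2.3 sin 155° = 0.97, north 2.3 cos 155° = -2.08
Leg 2 (284°, 6.2 km): east 6.2 sin 284° = -6.02, north 6.2 cos 284° = 1.50
Net: -5.04 east, -0.58 north. Distance = √((-5.04)² + (-0.58)²) = 5.078 km.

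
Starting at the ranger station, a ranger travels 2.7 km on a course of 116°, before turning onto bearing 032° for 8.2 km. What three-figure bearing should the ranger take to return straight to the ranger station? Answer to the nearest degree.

230°

Leg 1 (116°, 2.7 km): east 2.7 sin 116° = 2.43, north 2.7 cos 116° = -1.18
Leg 2 (032°, 8.2 km): east 8.2 sin 32° = 4.35, north 8.2 cos 32° = 6.95
Net displacement: 6.77 east, 5.77 north. Direction back to start is (-6.77, -5.77): bearing = atan2(-6.77, -5.77) mod 360° = 229.57° ≈ 230°.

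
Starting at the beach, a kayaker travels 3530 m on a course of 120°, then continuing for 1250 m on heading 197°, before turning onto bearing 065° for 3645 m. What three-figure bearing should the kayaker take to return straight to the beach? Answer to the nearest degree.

283°

Leg 1 (120°, 3530 m): east 3530 sin 120° = 3057.07, north 3530 cos 120° = -1765.00
Leg 2 (197°, 1250 m): east 1250 sin 197° = -365.46, north 1250 cos 197° = -1195.38
Leg 3 (065°, 3645 m): east 3645 sin 65° = 3303.49, north 3645 cos 65° = 1540.44
Net displacement: 5995.10 east, -1419.94 north. Direction back to start is (-5995.10, 1419.94): bearing = atan2(-5995.10, 1419.94) mod 360° = 283.32° ≈ 283°.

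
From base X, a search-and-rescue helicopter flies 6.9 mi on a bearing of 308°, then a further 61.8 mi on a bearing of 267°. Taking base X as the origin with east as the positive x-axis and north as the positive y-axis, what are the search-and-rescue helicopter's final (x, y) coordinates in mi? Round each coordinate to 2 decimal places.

(-67.15, 1.01)

Leg 1 (308°, 6.9 mi): east 6.9 sin 308° = -5.44, north 6.9 cos 308° = 4.25
Leg 2 (267°, 61.8 mi): east 61.8 sin 267° = -61.72, north 61.8 cos 267° = -3.23
Summing: -67.15 mi east, 1.01 mi north → (-67.15, 1.01).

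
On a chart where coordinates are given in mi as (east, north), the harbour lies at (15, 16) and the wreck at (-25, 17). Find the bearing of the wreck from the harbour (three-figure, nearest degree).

Δeast = -25 − 15 = -40.00; Δnorth = 17 − 16 = 1.00.
Bearing = atan2(Δeast, Δnorth) mod 360° = 271.43° ≈ 271°.

271°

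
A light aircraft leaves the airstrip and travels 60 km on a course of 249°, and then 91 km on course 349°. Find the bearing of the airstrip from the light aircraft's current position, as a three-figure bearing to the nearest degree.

133°

Leg 1 (249°, 60 km): east 60 sin 249° = -56.01, north 60 cos 249° = -21.50
Leg 2 (349°, 91 km): east 91 sin 349° = -17.36, north 91 cos 349° = 89.33
Net displacement: -73.38 east, 67.83 north. Direction back to start is (73.38, -67.83): bearing = atan2(73.38, -67.83) mod 360° = 132.75° ≈ 133°.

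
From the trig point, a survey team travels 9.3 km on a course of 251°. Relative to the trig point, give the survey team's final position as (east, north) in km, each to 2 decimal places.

Leg 1 (251°, 9.3 km): east 9.3 sin 251° = -8.79, north 9.3 cos 251° = -3.03
Summing: -8.79 km east, -3.03 km north → (-8.79, -3.03).

(-8.79, -3.03)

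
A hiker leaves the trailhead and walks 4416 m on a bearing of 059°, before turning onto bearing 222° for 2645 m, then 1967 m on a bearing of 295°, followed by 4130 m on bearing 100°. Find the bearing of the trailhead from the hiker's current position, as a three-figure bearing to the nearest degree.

Leg 1 (059°, 4416 m): east 4416 sin 59° = 3785.25, north 4416 cos 59° = 2274.41
Leg 2 (222°, 2645 m): east 2645 sin 222° = -1769.85, north 2645 cos 222° = -1965.62
Leg 3 (295°, 1967 m): east 1967 sin 295° = -1782.71, north 1967 cos 295° = 831.29
Leg 4 (100°, 4130 m): east 4130 sin 100° = 4067.26, north 4130 cos 100° = -717.17
Net displacement: 4299.95 east, 422.91 north. Direction back to start is (-4299.95, -422.91): bearing = atan2(-4299.95, -422.91) mod 360° = 264.38° ≈ 264°.

264°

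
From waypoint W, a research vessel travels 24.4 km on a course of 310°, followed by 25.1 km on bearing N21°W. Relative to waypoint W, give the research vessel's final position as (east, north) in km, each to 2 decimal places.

Leg 1 (310°, 24.4 km): east 24.4 sin 310° = -18.69, north 24.4 cos 310° = 15.68
Leg 2 (N21°W, 25.1 km): east 25.1 sin 339° = -9.00, north 25.1 cos 339° = 23.43
Summing: -27.69 km east, 39.12 km north → (-27.69, 39.12).

(-27.69, 39.12)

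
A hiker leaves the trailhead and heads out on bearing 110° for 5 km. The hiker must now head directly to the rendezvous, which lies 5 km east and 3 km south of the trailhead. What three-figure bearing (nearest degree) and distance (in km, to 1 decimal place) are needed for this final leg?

167°, 1.3 km

Leg 1 (110°, 5 km): east 5 sin 110° = 4.70, north 5 cos 110° = -1.71
Current position: (4.70, -1.71). Target: (5, -3). Remaining: Δeast = 0.30, Δnorth = -1.29.
Bearing = atan2(0.30, -1.29) mod 360° = 166.84°; distance = √((0.30)² + (-1.29)²) = 1.325 km.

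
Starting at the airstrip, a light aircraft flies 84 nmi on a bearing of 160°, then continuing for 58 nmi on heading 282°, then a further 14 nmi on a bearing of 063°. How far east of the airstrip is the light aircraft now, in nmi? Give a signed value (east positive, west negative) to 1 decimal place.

Leg 1 (160°, 84 nmi): east 84 sin 160° = 28.73, north 84 cos 160° = -78.93
Leg 2 (282°, 58 nmi): east 58 sin 282° = -56.73, north 58 cos 282° = 12.06
Leg 3 (063°, 14 nmi): east 14 sin 63° = 12.47, north 14 cos 63° = 6.36
Net east component: -15.53 nmi.

-15.5 nmi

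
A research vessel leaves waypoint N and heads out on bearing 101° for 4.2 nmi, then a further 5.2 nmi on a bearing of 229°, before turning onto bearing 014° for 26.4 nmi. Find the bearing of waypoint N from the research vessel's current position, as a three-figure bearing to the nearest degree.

Leg 1 (101°, 4.2 nmi): east 4.2 sin 101° = 4.12, north 4.2 cos 101° = -0.80
Leg 2 (229°, 5.2 nmi): east 5.2 sin 229° = -3.92, north 5.2 cos 229° = -3.41
Leg 3 (014°, 26.4 nmi): east 26.4 sin 14° = 6.39, north 26.4 cos 14° = 25.62
Net displacement: 6.59 east, 21.40 north. Direction back to start is (-6.59, -21.40): bearing = atan2(-6.59, -21.40) mod 360° = 197.10° ≈ 197°.

197°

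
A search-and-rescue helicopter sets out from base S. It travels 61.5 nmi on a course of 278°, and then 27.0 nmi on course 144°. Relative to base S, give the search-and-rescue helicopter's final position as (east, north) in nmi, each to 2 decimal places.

Leg 1 (278°, 61.5 nmi): east 61.5 sin 278° = -60.90, north 61.5 cos 278° = 8.56
Leg 2 (144°, 27.0 nmi): east 27.0 sin 144° = 15.87, north 27.0 cos 144° = -21.84
Summing: -45.03 nmi east, -13.28 nmi north → (-45.03, -13.28).

(-45.03, -13.28)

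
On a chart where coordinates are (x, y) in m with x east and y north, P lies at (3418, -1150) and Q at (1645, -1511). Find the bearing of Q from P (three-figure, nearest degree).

Δeast = 1645 − 3418 = -1773.00; Δnorth = -1511 − -1150 = -361.00.
Bearing = atan2(Δeast, Δnorth) mod 360° = 258.49° ≈ 258°.

258°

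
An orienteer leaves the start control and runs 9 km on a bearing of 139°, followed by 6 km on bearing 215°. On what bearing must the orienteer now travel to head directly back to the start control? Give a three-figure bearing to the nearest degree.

348°

Leg 1 (139°, 9 km): east 9 sin 139° = 5.90, north 9 cos 139° = -6.79
Leg 2 (215°, 6 km): east 6 sin 215° = -3.44, north 6 cos 215° = -4.91
Net displacement: 2.46 east, -11.71 north. Direction back to start is (-2.46, 11.71): bearing = atan2(-2.46, 11.71) mod 360° = 348.12° ≈ 348°.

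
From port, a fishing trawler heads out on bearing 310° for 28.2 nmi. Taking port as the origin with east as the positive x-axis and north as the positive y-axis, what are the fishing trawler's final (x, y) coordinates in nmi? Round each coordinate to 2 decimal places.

Leg 1 (310°, 28.2 nmi): east 28.2 sin 310° = -21.60, north 28.2 cos 310° = 18.13
Summing: -21.60 nmi east, 18.13 nmi north → (-21.60, 18.13).

(-21.60, 18.13)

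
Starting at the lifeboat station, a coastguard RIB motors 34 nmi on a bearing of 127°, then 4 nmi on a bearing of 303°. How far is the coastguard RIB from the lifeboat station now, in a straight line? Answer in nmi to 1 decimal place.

Leg 1 (127°, 34 nmi): east 34 sin 127° = 27.15, north 34 cos 127° = -20.46
Leg 2 (303°, 4 nmi): east 4 sin 303° = -3.35, north 4 cos 303° = 2.18
Net: 23.80 east, -18.28 north. Distance = √((23.80)² + (-18.28)²) = 30.011 nmi.

30.0 nmi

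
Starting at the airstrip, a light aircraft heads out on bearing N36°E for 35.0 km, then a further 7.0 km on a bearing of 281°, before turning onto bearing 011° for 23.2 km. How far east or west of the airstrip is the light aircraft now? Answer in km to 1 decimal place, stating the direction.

Leg 1 (N36°E, 35.0 km): east 35.0 sin 36° = 20.57, north 35.0 cos 36° = 28.32
Leg 2 (281°, 7.0 km): east 7.0 sin 281° = -6.87, north 7.0 cos 281° = 1.34
Leg 3 (011°, 23.2 km): east 23.2 sin 11° = 4.43, north 23.2 cos 11° = 22.77
Net east component: 18.13 km.

18.1 km east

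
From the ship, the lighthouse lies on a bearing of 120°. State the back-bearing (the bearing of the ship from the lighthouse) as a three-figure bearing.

300°

Back-bearing = 120° + 180° = 300°.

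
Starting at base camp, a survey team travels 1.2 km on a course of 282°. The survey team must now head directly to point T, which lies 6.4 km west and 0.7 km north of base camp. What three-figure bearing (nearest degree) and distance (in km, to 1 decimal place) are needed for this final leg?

275°, 5.2 km

Leg 1 (282°, 1.2 km): east 1.2 sin 282° = -1.17, north 1.2 cos 282° = 0.25
Current position: (-1.17, 0.25). Target: (-6.4, 0.7). Remaining: Δeast = -5.23, Δnorth = 0.45.
Bearing = atan2(-5.23, 0.45) mod 360° = 274.93°; distance = √((-5.23)² + (0.45)²) = 5.246 km.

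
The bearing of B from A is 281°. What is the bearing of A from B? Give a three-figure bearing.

101°

Back-bearing = 281° − 180° = 101°.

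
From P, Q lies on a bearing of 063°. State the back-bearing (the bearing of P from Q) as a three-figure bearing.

243°

Back-bearing = 063° + 180° = 243°.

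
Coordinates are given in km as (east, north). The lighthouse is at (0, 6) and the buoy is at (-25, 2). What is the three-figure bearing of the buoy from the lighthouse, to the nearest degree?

Δeast = -25 − 0 = -25.00; Δnorth = 2 − 6 = -4.00.
Bearing = atan2(Δeast, Δnorth) mod 360° = 260.91° ≈ 261°.

261°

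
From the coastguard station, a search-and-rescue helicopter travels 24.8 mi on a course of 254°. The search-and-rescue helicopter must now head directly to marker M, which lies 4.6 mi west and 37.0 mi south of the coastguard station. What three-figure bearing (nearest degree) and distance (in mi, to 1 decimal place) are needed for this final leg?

Leg 1 (254°, 24.8 mi): east 24.8 sin 254° = -23.84, north 24.8 cos 254° = -6.84
Current position: (-23.84, -6.84). Target: (-4.6, -37.0). Remaining: Δeast = 19.24, Δnorth = -30.16.
Bearing = atan2(19.24, -30.16) mod 360° = 147.47°; distance = √((19.24)² + (-30.16)²) = 35.777 mi.

147°, 35.8 mi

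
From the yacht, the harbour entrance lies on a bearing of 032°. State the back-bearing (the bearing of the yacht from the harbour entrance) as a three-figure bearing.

Back-bearing = 032° + 180° = 212°.

212°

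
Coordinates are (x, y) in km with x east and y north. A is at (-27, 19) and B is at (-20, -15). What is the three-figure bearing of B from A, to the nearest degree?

Δeast = -20 − -27 = 7.00; Δnorth = -15 − 19 = -34.00.
Bearing = atan2(Δeast, Δnorth) mod 360° = 168.37° ≈ 168°.

168°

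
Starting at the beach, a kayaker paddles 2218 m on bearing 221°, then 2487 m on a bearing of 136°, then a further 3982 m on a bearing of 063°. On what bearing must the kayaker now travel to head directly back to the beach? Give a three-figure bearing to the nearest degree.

Leg 1 (221°, 2218 m): east 2218 sin 221° = -1455.14, north 2218 cos 221° = -1673.95
Leg 2 (136°, 2487 m): east 2487 sin 136° = 1727.62, north 2487 cos 136° = -1789.00
Leg 3 (063°, 3982 m): east 3982 sin 63° = 3547.99, north 3982 cos 63° = 1807.79
Net displacement: 3820.46 east, -1655.15 north. Direction back to start is (-3820.46, 1655.15): bearing = atan2(-3820.46, 1655.15) mod 360° = 293.42° ≈ 293°.

293°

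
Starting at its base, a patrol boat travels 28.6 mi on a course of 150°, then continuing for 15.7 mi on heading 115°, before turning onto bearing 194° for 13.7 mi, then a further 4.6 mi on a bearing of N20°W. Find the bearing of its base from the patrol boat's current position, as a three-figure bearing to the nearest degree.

Leg 1 (150°, 28.6 mi): east 28.6 sin 150° = 14.30, north 28.6 cos 150° = -24.77
Leg 2 (115°, 15.7 mi): east 15.7 sin 115° = 14.23, north 15.7 cos 115° = -6.64
Leg 3 (194°, 13.7 mi): east 13.7 sin 194° = -3.31, north 13.7 cos 194° = -13.29
Leg 4 (N20°W, 4.6 mi): east 4.6 sin 340° = -1.57, north 4.6 cos 340° = 4.32
Net displacement: 23.64 east, -40.37 north. Direction back to start is (-23.64, 40.37): bearing = atan2(-23.64, 40.37) mod 360° = 329.65° ≈ 330°.

330°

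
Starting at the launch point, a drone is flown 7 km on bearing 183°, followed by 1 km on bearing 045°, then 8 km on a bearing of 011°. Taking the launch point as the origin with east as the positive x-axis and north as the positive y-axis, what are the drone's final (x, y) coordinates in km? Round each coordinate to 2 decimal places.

Leg 1 (183°, 7 km): east 7 sin 183° = -0.37, north 7 cos 183° = -6.99
Leg 2 (045°, 1 km): east 1 sin 45° = 0.71, north 1 cos 45° = 0.71
Leg 3 (011°, 8 km): east 8 sin 11° = 1.53, north 8 cos 11° = 7.85
Summing: 1.87 km east, 1.57 km north → (1.87, 1.57).

(1.87, 1.57)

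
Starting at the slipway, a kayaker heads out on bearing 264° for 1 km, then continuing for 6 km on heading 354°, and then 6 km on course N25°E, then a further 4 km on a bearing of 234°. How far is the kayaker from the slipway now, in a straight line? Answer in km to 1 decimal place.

9.2 km

Leg 1 (264°, 1 km): east 1 sin 264° = -0.99, north 1 cos 264° = -0.10
Leg 2 (354°, 6 km): east 6 sin 354° = -0.63, north 6 cos 354° = 5.97
Leg 3 (N25°E, 6 km): east 6 sin 25° = 2.54, north 6 cos 25° = 5.44
Leg 4 (234°, 4 km): east 4 sin 234° = -3.24, north 4 cos 234° = -2.35
Net: -2.32 east, 8.95 north. Distance = √((-2.32)² + (8.95)²) = 9.246 km.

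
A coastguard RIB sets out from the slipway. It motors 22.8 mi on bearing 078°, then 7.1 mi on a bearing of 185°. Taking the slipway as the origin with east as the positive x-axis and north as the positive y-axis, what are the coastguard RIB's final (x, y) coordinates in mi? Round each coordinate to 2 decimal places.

(21.68, -2.33)

Leg 1 (078°, 22.8 mi): east 22.8 sin 78° = 22.30, north 22.8 cos 78° = 4.74
Leg 2 (185°, 7.1 mi): east 7.1 sin 185° = -0.62, north 7.1 cos 185° = -7.07
Summing: 21.68 mi east, -2.33 mi north → (21.68, -2.33).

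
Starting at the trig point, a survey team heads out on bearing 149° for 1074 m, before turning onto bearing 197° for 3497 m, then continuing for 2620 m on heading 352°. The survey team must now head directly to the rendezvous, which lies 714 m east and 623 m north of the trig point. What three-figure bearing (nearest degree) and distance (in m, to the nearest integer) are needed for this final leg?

Leg 1 (149°, 1074 m): east 1074 sin 149° = 553.15, north 1074 cos 149° = -920.60
Leg 2 (197°, 3497 m): east 3497 sin 197° = -1022.42, north 3497 cos 197° = -3344.20
Leg 3 (352°, 2620 m): east 2620 sin 352° = -364.63, north 2620 cos 352° = 2594.50
Current position: (-833.91, -1670.29). Target: (714, 623). Remaining: Δeast = 1547.91, Δnorth = 2293.29.
Bearing = atan2(1547.91, 2293.29) mod 360° = 34.02°; distance = √((1547.91)² + (2293.29)²) = 2766.805 m.

034°, 2767 m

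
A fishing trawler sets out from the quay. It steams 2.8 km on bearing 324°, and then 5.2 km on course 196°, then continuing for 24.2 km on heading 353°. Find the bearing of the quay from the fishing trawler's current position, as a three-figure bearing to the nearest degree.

164°

Leg 1 (324°, 2.8 km): east 2.8 sin 324° = -1.65, north 2.8 cos 324° = 2.27
Leg 2 (196°, 5.2 km): east 5.2 sin 196° = -1.43, north 5.2 cos 196° = -5.00
Leg 3 (353°, 24.2 km): east 24.2 sin 353° = -2.95, north 24.2 cos 353° = 24.02
Net displacement: -6.03 east, 21.29 north. Direction back to start is (6.03, -21.29): bearing = atan2(6.03, -21.29) mod 360° = 164.19° ≈ 164°.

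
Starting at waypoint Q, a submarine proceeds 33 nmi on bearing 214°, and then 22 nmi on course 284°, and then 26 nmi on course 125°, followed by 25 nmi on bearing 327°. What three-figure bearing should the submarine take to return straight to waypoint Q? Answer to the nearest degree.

Leg 1 (214°, 33 nmi): east 33 sin 214° = -18.45, north 33 cos 214° = -27.36
Leg 2 (284°, 22 nmi): east 22 sin 284° = -21.35, north 22 cos 284° = 5.32
Leg 3 (125°, 26 nmi): east 26 sin 125° = 21.30, north 26 cos 125° = -14.91
Leg 4 (327°, 25 nmi): east 25 sin 327° = -13.62, north 25 cos 327° = 20.97
Net displacement: -32.12 east, -15.98 north. Direction back to start is (32.12, 15.98): bearing = atan2(32.12, 15.98) mod 360° = 63.54° ≈ 064°.

064°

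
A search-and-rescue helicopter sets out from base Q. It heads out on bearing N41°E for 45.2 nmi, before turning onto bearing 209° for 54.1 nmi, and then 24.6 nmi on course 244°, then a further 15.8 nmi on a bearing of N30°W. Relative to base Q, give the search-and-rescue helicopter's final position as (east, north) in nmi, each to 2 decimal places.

(-26.58, -10.30)

Leg 1 (N41°E, 45.2 nmi): east 45.2 sin 41° = 29.65, north 45.2 cos 41° = 34.11
Leg 2 (209°, 54.1 nmi): east 54.1 sin 209° = -26.23, north 54.1 cos 209° = -47.32
Leg 3 (244°, 24.6 nmi): east 24.6 sin 244° = -22.11, north 24.6 cos 244° = -10.78
Leg 4 (N30°W, 15.8 nmi): east 15.8 sin 330° = -7.90, north 15.8 cos 330° = 13.68
Summing: -26.58 nmi east, -10.30 nmi north → (-26.58, -10.30).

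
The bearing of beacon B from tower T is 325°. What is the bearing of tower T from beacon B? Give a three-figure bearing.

Back-bearing = 325° − 180° = 145°.

145°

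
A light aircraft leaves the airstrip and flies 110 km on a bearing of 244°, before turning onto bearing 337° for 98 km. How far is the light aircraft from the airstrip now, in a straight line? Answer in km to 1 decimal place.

Leg 1 (244°, 110 km): east 110 sin 244° = -98.87, north 110 cos 244° = -48.22
Leg 2 (337°, 98 km): east 98 sin 337° = -38.29, north 98 cos 337° = 90.21
Net: -137.16 east, 41.99 north. Distance = √((-137.16)² + (41.99)²) = 143.442 km.

143.4 km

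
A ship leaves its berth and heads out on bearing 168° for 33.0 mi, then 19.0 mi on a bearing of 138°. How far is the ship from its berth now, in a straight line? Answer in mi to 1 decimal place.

50.4 mi

Leg 1 (168°, 33.0 mi): east 33.0 sin 168° = 6.86, north 33.0 cos 168° = -32.28
Leg 2 (138°, 19.0 mi): east 19.0 sin 138° = 12.71, north 19.0 cos 138° = -14.12
Net: 19.57 east, -46.40 north. Distance = √((19.57)² + (-46.40)²) = 50.359 mi.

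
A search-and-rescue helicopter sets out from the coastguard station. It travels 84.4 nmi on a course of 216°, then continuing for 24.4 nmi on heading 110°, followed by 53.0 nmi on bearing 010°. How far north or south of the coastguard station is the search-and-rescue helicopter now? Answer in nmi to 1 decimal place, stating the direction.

Leg 1 (216°, 84.4 nmi): east 84.4 sin 216° = -49.61, north 84.4 cos 216° = -68.28
Leg 2 (110°, 24.4 nmi): east 24.4 sin 110° = 22.93, north 24.4 cos 110° = -8.35
Leg 3 (010°, 53.0 nmi): east 53.0 sin 10° = 9.20, north 53.0 cos 10° = 52.19
Net north component: -24.43 nmi.

24.4 nmi south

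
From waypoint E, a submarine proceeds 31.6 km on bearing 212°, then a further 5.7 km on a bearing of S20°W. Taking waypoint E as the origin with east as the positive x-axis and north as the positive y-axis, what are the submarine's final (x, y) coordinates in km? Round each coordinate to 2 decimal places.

Leg 1 (212°, 31.6 km): east 31.6 sin 212° = -16.75, north 31.6 cos 212° = -26.80
Leg 2 (S20°W, 5.7 km): east 5.7 sin 200° = -1.95, north 5.7 cos 200° = -5.36
Summing: -18.69 km east, -32.15 km north → (-18.69, -32.15).

(-18.69, -32.15)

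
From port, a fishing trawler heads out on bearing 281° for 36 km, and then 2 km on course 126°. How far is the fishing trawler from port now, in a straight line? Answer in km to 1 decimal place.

34.2 km

Leg 1 (281°, 36 km): east 36 sin 281° = -35.34, north 36 cos 281° = 6.87
Leg 2 (126°, 2 km): east 2 sin 126° = 1.62, north 2 cos 126° = -1.18
Net: -33.72 east, 5.69 north. Distance = √((-33.72)² + (5.69)²) = 34.198 km.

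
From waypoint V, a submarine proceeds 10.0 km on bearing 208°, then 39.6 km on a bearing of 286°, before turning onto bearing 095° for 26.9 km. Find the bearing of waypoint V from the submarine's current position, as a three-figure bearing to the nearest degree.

089°

Leg 1 (208°, 10.0 km): east 10.0 sin 208° = -4.69, north 10.0 cos 208° = -8.83
Leg 2 (286°, 39.6 km): east 39.6 sin 286° = -38.07, north 39.6 cos 286° = 10.92
Leg 3 (095°, 26.9 km): east 26.9 sin 95° = 26.80, north 26.9 cos 95° = -2.34
Net displacement: -15.96 east, -0.26 north. Direction back to start is (15.96, 0.26): bearing = atan2(15.96, 0.26) mod 360° = 89.07° ≈ 089°.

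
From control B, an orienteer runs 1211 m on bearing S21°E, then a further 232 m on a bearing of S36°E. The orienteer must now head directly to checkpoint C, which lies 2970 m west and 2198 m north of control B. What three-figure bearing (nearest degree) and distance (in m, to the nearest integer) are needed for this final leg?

315°, 4990 m

Leg 1 (S21°E, 1211 m): east 1211 sin 159° = 433.98, north 1211 cos 159° = -1130.57
Leg 2 (S36°E, 232 m): east 232 sin 144° = 136.37, north 232 cos 144° = -187.69
Current position: (570.35, -1318.26). Target: (-2970, 2198). Remaining: Δeast = -3540.35, Δnorth = 3516.26.
Bearing = atan2(-3540.35, 3516.26) mod 360° = 314.80°; distance = √((-3540.35)² + (3516.26)²) = 4989.804 m.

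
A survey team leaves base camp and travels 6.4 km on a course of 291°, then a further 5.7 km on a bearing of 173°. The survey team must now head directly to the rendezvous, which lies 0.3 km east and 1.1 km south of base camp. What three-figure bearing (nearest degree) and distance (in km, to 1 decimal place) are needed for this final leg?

Leg 1 (291°, 6.4 km): east 6.4 sin 291° = -5.97, north 6.4 cos 291° = 2.29
Leg 2 (173°, 5.7 km): east 5.7 sin 173° = 0.69, north 5.7 cos 173° = -5.66
Current position: (-5.28, -3.36). Target: (0.3, -1.1). Remaining: Δeast = 5.58, Δnorth = 2.26.
Bearing = atan2(5.58, 2.26) mod 360° = 67.92°; distance = √((5.58)² + (2.26)²) = 6.022 km.

068°, 6.0 km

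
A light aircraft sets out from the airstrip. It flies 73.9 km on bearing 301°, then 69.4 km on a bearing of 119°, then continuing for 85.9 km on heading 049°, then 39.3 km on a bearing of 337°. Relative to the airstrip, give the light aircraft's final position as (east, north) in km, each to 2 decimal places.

Leg 1 (301°, 73.9 km): east 73.9 sin 301° = -63.34, north 73.9 cos 301° = 38.06
Leg 2 (119°, 69.4 km): east 69.4 sin 119° = 60.70, north 69.4 cos 119° = -33.65
Leg 3 (049°, 85.9 km): east 85.9 sin 49° = 64.83, north 85.9 cos 49° = 56.36
Leg 4 (337°, 39.3 km): east 39.3 sin 337° = -15.36, north 39.3 cos 337° = 36.18
Summing: 46.83 km east, 96.95 km north → (46.83, 96.95).

(46.83, 96.95)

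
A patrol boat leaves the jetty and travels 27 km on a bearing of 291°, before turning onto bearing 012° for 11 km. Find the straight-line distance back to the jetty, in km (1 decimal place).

Leg 1 (291°, 27 km): east 27 sin 291° = -25.21, north 27 cos 291° = 9.68
Leg 2 (012°, 11 km): east 11 sin 12° = 2.29, north 11 cos 12° = 10.76
Net: -22.92 east, 20.44 north. Distance = √((-22.92)² + (20.44)²) = 30.707 km.

30.7 km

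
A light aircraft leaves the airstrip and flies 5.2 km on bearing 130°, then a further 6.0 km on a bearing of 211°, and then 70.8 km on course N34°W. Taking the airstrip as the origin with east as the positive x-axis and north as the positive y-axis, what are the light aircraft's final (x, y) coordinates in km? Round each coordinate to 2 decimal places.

Leg 1 (130°, 5.2 km): east 5.2 sin 130° = 3.98, north 5.2 cos 130° = -3.34
Leg 2 (211°, 6.0 km): east 6.0 sin 211° = -3.09, north 6.0 cos 211° = -5.14
Leg 3 (N34°W, 70.8 km): east 70.8 sin 326° = -39.59, north 70.8 cos 326° = 58.70
Summing: -38.70 km east, 50.21 km north → (-38.70, 50.21).

(-38.70, 50.21)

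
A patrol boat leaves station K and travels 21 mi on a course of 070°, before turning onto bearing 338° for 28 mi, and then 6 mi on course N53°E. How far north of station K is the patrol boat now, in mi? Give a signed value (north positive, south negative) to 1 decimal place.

36.8 mi

Leg 1 (070°, 21 mi): east 21 sin 70° = 19.73, north 21 cos 70° = 7.18
Leg 2 (338°, 28 mi): east 28 sin 338° = -10.49, north 28 cos 338° = 25.96
Leg 3 (N53°E, 6 mi): east 6 sin 53° = 4.79, north 6 cos 53° = 3.61
Net north component: 36.75 mi.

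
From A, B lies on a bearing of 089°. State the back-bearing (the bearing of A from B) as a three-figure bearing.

Back-bearing = 089° + 180° = 269°.

269°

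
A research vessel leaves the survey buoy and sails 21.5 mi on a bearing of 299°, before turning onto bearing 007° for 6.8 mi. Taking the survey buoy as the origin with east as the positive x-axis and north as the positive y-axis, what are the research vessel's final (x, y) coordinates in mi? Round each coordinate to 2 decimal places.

(-17.98, 17.17)

Leg 1 (299°, 21.5 mi): east 21.5 sin 299° = -18.80, north 21.5 cos 299° = 10.42
Leg 2 (007°, 6.8 mi): east 6.8 sin 7° = 0.83, north 6.8 cos 7° = 6.75
Summing: -17.98 mi east, 17.17 mi north → (-17.98, 17.17).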